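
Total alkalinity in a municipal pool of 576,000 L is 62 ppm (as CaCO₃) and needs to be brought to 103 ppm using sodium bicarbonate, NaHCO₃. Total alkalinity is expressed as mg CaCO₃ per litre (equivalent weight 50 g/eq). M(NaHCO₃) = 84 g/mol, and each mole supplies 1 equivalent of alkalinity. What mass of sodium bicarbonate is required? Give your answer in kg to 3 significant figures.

Alkalinity to add: (103 − 62) = 41 mg/L as CaCO₃ × 576,000 L = 23,620 g as CaCO₃.
Equivalents: 23,620 g ÷ 50 g/eq = 472.3 eq.
NaHCO₃ supplies 1 eq per mole → 472.3 mol.
Mass: 472.3 mol × 84 g/mol = 39,670 g.

39.7 kg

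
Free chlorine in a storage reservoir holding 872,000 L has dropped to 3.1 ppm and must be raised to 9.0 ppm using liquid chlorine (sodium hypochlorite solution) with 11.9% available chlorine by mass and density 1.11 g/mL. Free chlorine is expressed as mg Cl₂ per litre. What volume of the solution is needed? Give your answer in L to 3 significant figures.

38.9 L

Chlorine deficit: 9.0 − 3.1 = 5.9 ppm = 5.9 mg/L as Cl₂.
Cl₂ equivalent needed: 5.9 mg/L × 872,000 L = 5,145,000 mg = 5145 g.
Product at 11.9% available chlorine: 5145 / 0.119 = 43,230 g.
Volume at density 1.11 g/mL: 43,230 g ÷ 1.11 g/mL = 38,950 mL.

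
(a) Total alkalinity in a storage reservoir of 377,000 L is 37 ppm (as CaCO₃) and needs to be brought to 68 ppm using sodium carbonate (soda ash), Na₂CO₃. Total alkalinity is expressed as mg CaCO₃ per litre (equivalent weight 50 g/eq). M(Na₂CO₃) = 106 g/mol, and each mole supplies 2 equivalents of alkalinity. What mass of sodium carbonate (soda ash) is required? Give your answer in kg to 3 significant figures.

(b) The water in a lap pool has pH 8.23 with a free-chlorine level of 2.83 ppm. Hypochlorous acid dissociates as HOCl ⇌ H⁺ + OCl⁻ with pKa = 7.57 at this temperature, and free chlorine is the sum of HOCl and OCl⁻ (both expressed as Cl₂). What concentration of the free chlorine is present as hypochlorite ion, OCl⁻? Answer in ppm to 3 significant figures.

(a) Alkalinity to add: (68 − 37) = 31 mg/L as CaCO₃ × 377,000 L = 11,690 g as CaCO₃.
(a) Equivalents: 11,690 g ÷ 50 g/eq = 233.7 eq.
(a) Each mole of Na₂CO₃ supplies 2 eq, so 233.7 / 2 = 116.9 mol.
(a) Mass: 116.9 mol × 106 g/mol = 12,390 g.

(b) [OCl⁻]/[HOCl] = 10^(pH − pKa) = 10^(8.23 − 7.57) = 10^0.66 = 4.571.
(b) Fraction as HOCl = 1 / (1 + 4.571) = 0.1795.
(b) OCl⁻ = (1 − 0.1795) × 2.83 ppm = 2.322 ppm.

(a) 12.4 kg; (b) 2.32 ppm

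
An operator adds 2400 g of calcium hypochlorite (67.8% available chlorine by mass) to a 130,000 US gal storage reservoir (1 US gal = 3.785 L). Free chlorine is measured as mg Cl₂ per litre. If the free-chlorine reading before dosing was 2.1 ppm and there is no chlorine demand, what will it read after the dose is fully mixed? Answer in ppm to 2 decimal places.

Volume: 130,000 US gal × 3.785 L/gal = 492,050 L.
Available chlorine delivered: 2400 g × 0.678 = 1627 g as Cl₂.
Concentration rise: 1627 g / 492,050 L = 3.307 mg/L = 3.31 ppm.
Final FC: 2.1 + 3.31 = 5.41 ppm.

5.41 ppm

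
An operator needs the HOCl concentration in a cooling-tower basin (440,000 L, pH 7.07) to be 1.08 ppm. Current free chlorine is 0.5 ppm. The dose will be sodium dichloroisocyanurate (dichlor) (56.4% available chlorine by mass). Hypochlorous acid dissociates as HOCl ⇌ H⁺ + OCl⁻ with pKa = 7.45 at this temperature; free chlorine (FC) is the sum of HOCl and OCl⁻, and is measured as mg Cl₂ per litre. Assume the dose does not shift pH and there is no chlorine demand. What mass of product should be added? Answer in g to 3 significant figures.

[OCl⁻]/[HOCl] = 10^(pH − pKa) = 10^(7.07 − 7.45) = 0.4169; fraction as HOCl = 1/(1 + 0.4169) = 0.7058.
Free chlorine required for 1.08 ppm HOCl: 1.08 / 0.7058 = 1.53 ppm.
FC to add: 1.53 − 0.5 = 1.03 mg/L as Cl₂.
Cl₂ equivalent: 1.03 mg/L × 440,000 L = 453.3 g.
Product at 56.4% available Cl: 453.3 / 0.564 = 803.7 g.

804 g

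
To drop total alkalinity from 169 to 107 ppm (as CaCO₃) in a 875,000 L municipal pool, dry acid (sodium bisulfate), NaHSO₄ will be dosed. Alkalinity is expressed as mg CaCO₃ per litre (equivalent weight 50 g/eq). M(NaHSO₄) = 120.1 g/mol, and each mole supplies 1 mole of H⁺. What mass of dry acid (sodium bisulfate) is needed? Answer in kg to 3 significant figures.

Alkalinity to neutralize: (169 − 107) = 62 mg/L as CaCO₃ × 875,000 L = 54,250 g as CaCO₃.
Equivalents of H⁺ required: 54,250 ÷ 50 g/eq = 1085 eq = 1085 mol NaHSO₄.
Mass of NaHSO₄: 1085 × 120.1 = 130,300 g.

130 kg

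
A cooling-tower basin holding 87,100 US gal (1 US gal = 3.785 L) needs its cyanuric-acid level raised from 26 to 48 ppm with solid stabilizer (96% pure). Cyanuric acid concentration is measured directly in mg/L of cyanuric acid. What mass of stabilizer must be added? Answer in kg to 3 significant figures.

7.56 kg

Volume: 87,100 US gal × 3.785 L/gal = 329,674 L.
CYA to add: (48 − 26) = 22 mg/L × 329,674 L = 7253 g cyanuric acid.
At 96% purity: 7253 / 0.96 = 7555 g product.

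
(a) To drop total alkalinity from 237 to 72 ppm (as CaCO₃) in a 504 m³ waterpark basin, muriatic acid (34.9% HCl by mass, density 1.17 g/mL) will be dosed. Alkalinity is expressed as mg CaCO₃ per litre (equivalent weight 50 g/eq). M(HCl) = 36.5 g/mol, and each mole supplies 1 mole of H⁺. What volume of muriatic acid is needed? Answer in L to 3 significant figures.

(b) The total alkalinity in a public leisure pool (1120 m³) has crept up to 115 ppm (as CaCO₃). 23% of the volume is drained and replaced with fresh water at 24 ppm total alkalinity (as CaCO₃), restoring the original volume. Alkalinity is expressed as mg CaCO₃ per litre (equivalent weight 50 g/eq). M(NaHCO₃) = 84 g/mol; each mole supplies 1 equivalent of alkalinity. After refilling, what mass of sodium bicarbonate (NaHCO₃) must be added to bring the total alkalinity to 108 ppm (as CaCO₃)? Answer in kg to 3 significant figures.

(a) 149 L; (b) 26.2 kg

(a) Volume: 504 m³ = 504,000 L.
(a) Alkalinity to neutralize: (237 − 72) = 165 mg/L as CaCO₃ × 504,000 L = 83,160 g as CaCO₃.
(a) Equivalents of H⁺ required: 83,160 ÷ 50 g/eq = 1663 eq = 1663 mol HCl.
(a) Mass of HCl: 1663 × 36.5 = 60,710 g.
(a) Mass of 34.9% solution: 60,710 / 0.349 = 173,900 g.
(a) Volume: 173,900 g ÷ 1.17 g/mL = 148,700 mL.

(b) Volume: 1120 m³ = 1,120,000 L.
(b) After draining 23% and refilling: 115 × 0.77 + 24 × 0.23 = 94.07 ppm.
(b) Deficit to target: 108 − 94.07 = 13.93 mg/L.
(b) As CaCO₃: 13.93 mg/L × 1,120,000 L = 15,600 g; ÷ 50 g/eq ÷ 1 = 312 mol NaHCO₃.
(b) Mass: 312 × 84 = 26,210 g.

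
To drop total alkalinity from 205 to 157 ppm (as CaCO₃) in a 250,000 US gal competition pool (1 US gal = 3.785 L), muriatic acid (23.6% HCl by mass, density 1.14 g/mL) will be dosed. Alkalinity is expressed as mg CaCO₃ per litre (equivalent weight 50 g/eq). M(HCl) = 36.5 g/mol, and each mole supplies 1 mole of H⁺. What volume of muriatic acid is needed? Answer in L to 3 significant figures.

123 L

Volume: 250,000 US gal × 3.785 L/gal = 946,250 L.
Alkalinity to neutralize: (205 − 157) = 48 mg/L as CaCO₃ × 946,250 L = 45,420 g as CaCO₃.
Equivalents of H⁺ required: 45,420 ÷ 50 g/eq = 908.4 eq = 908.4 mol HCl.
Mass of HCl: 908.4 × 36.5 = 33,160 g.
Mass of 23.6% solution: 33,160 / 0.236 = 140,500 g.
Volume: 140,500 g ÷ 1.14 g/mL = 123,200 mL.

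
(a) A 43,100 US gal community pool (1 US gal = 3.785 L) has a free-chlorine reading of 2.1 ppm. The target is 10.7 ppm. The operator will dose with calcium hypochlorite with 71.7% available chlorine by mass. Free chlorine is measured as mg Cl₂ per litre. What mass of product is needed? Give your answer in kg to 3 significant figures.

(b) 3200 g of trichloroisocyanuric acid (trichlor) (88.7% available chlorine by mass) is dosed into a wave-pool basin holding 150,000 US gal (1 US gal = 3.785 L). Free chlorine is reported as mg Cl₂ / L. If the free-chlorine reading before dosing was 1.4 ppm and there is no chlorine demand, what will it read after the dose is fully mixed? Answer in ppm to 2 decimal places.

(a) 1.96 kg; (b) 6.40 ppm

(a) Volume: 43,100 US gal × 3.785 L/gal = 163,134 L.
(a) Chlorine deficit: 10.7 − 2.1 = 8.6 ppm = 8.6 mg/L as Cl₂.
(a) Cl₂ equivalent needed: 8.6 mg/L × 163,134 L = 1,403,000 mg = 1403 g.
(a) Product at 71.7% available chlorine: 1403 / 0.717 = 1957 g.

(b) Volume: 150,000 US gal × 3.785 L/gal = 567,750 L.
(b) Available chlorine delivered: 3200 g × 0.887 = 2838 g as Cl₂.
(b) Concentration rise: 2838 g / 567,750 L = 4.999 mg/L = 5.00 ppm.
(b) Final FC: 1.4 + 5.00 = 6.40 ppm.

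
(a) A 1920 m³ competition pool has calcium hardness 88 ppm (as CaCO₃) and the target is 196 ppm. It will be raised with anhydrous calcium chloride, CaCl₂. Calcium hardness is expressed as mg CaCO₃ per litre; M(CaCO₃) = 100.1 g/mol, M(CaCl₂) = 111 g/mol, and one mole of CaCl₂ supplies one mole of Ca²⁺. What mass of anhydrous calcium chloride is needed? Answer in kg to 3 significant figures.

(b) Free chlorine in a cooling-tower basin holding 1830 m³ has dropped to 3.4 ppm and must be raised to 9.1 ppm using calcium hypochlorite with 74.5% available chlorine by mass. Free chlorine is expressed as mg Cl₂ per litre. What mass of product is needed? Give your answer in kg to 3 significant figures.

(a) 230 kg; (b) 14.0 kg

(a) Volume: 1920 m³ = 1,920,000 L.
(a) Hardness to add: (196 − 88) = 108 mg/L as CaCO₃ × 1,920,000 L = 207,400 g as CaCO₃.
(a) Moles of Ca²⁺ (1 mol Ca²⁺ ≡ 1 mol CaCO₃): 207,400 / 100.1 g/mol = 2072 mol.
(a) Mass of CaCl₂: 2072 × 111 = 229,900 g.

(b) Volume: 1830 m³ = 1,830,000 L.
(b) Chlorine deficit: 9.1 − 3.4 = 5.7 ppm = 5.7 mg/L as Cl₂.
(b) Cl₂ equivalent needed: 5.7 mg/L × 1,830,000 L = 10,430,000 mg = 10,430 g.
(b) Product at 74.5% available chlorine: 10,430 / 0.745 = 14,000 g.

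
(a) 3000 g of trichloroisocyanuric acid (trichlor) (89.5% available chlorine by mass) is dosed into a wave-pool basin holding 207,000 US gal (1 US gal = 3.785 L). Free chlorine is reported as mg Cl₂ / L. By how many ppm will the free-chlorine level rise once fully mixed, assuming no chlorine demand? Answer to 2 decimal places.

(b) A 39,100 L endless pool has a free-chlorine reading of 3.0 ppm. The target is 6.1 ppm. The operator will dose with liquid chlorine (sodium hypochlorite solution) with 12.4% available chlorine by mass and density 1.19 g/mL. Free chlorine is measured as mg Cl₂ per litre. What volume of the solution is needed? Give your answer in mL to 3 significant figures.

(a) 3.43 ppm; (b) 821 mL

(a) Volume: 207,000 US gal × 3.785 L/gal = 783,495 L.
(a) Available chlorine delivered: 3000 g × 0.895 = 2685 g as Cl₂.
(a) Concentration rise: 2685 g / 783,495 L = 3.427 mg/L = 3.43 ppm.

(b) Chlorine deficit: 6.1 − 3.0 = 3.1 ppm = 3.1 mg/L as Cl₂.
(b) Cl₂ equivalent needed: 3.1 mg/L × 39,100 L = 121,200 mg = 121.2 g.
(b) Product at 12.4% available chlorine: 121.2 / 0.124 = 977.5 g.
(b) Volume at density 1.19 g/mL: 977.5 g ÷ 1.19 g/mL = 821.4 mL.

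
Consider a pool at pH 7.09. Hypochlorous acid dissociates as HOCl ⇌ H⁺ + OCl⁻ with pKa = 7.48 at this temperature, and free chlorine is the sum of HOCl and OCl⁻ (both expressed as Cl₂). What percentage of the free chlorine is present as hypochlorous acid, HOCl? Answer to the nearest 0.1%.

71.1%

[OCl⁻]/[HOCl] = 10^(pH − pKa) = 10^(7.09 − 7.48) = 10^-0.39 = 0.4074.
Fraction as HOCl = 1 / (1 + 0.4074) = 0.7105.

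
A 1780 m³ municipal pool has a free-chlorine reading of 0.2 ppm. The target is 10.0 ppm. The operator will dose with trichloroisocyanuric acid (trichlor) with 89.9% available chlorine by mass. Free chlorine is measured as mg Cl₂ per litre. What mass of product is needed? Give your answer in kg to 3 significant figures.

19.4 kg

Volume: 1780 m³ = 1,780,000 L.
Chlorine deficit: 10.0 − 0.2 = 9.8 ppm = 9.8 mg/L as Cl₂.
Cl₂ equivalent needed: 9.8 mg/L × 1,780,000 L = 17,440,000 mg = 17,440 g.
Product at 89.9% available chlorine: 17,440 / 0.899 = 19,400 g.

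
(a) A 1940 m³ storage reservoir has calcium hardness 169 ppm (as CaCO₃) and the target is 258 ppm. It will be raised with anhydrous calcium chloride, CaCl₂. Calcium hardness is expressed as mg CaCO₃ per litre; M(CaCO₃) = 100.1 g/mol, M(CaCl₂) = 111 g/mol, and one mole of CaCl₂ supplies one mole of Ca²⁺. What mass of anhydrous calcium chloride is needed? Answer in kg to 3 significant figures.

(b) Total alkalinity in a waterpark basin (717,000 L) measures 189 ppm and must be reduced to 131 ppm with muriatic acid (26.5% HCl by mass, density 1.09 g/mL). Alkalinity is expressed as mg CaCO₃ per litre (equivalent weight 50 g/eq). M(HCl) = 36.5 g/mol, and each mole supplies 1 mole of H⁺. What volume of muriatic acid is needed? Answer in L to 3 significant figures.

(a) Volume: 1940 m³ = 1,940,000 L.
(a) Hardness to add: (258 − 169) = 89 mg/L as CaCO₃ × 1,940,000 L = 172,700 g as CaCO₃.
(a) Moles of Ca²⁺ (1 mol Ca²⁺ ≡ 1 mol CaCO₃): 172,700 / 100.1 g/mol = 1725 mol.
(a) Mass of CaCl₂: 1725 × 111 = 191,500 g.

(b) Alkalinity to neutralize: (189 − 131) = 58 mg/L as CaCO₃ × 717,000 L = 41,590 g as CaCO₃.
(b) Equivalents of H⁺ required: 41,590 ÷ 50 g/eq = 831.7 eq = 831.7 mol HCl.
(b) Mass of HCl: 831.7 × 36.5 = 30,360 g.
(b) Mass of 26.5% solution: 30,360 / 0.265 = 114,600 g.
(b) Volume: 114,600 g ÷ 1.09 g/mL = 105,100 mL.

(a) 191 kg; (b) 105 L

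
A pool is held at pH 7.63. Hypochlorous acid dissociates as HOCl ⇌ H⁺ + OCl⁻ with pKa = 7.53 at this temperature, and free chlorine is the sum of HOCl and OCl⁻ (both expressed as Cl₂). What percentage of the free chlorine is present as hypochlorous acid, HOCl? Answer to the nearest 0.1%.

[OCl⁻]/[HOCl] = 10^(pH − pKa) = 10^(7.63 − 7.53) = 10^0.10 = 1.259.
Fraction as HOCl = 1 / (1 + 1.259) = 0.4427.

44.3%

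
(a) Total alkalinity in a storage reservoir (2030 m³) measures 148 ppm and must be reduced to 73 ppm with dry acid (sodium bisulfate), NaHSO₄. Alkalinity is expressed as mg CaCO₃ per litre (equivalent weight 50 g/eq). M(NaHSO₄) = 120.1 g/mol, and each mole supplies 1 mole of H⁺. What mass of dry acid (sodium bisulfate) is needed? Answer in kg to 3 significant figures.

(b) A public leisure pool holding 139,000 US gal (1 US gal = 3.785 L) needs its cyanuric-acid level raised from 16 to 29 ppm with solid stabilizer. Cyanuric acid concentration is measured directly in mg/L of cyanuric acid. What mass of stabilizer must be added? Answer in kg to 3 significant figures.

(a) 366 kg; (b) 6.84 kg

(a) Volume: 2030 m³ = 2,030,000 L.
(a) Alkalinity to neutralize: (148 − 73) = 75 mg/L as CaCO₃ × 2,030,000 L = 152,200 g as CaCO₃.
(a) Equivalents of H⁺ required: 152,200 ÷ 50 g/eq = 3045 eq = 3045 mol NaHSO₄.
(a) Mass of NaHSO₄: 3045 × 120.1 = 365,700 g.

(b) Volume: 139,000 US gal × 3.785 L/gal = 526,115 L.
(b) CYA to add: (29 − 16) = 13 mg/L × 526,115 L = 6839 g cyanuric acid.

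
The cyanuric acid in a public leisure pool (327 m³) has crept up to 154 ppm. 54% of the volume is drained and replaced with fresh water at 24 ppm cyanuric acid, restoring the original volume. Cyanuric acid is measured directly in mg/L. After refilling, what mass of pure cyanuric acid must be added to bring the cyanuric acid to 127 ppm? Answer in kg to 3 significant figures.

14.1 kg

Volume: 327 m³ = 327,000 L.
After draining 54% and refilling: 154 × 0.46 + 24 × 0.54 = 83.8 ppm.
Deficit to target: 127 − 83.8 = 43.2 mg/L.
Mass: 43.2 mg/L × 327,000 L = 14,130 g cyanuric acid.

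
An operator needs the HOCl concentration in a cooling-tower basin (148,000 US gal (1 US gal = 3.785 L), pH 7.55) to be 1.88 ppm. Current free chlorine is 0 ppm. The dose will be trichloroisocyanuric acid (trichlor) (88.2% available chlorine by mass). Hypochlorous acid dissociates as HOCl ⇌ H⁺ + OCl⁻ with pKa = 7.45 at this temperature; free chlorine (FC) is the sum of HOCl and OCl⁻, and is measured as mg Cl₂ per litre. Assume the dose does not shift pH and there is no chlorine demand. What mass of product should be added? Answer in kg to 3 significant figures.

2.70 kg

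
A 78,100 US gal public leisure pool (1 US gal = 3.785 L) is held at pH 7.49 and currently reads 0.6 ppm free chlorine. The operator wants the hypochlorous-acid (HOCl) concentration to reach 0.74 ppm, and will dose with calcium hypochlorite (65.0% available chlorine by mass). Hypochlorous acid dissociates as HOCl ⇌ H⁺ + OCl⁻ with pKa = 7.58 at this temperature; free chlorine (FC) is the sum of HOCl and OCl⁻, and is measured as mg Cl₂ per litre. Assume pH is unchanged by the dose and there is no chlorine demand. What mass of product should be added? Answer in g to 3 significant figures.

337 g

Volume: 78,100 US gal × 3.785 L/gal = 295,608 L.
[OCl⁻]/[HOCl] = 10^(pH − pKa) = 10^(7.49 − 7.58) = 0.8128; fraction as HOCl = 1/(1 + 0.8128) = 0.5516.
Free chlorine required for 0.74 ppm HOCl: 0.74 / 0.5516 = 1.341 ppm.
FC to add: 1.341 − 0.6 = 0.7415 mg/L as Cl₂.
Cl₂ equivalent: 0.7415 mg/L × 295,608 L = 219.2 g.
Product at 65.0% available Cl: 219.2 / 0.65 = 337.2 g.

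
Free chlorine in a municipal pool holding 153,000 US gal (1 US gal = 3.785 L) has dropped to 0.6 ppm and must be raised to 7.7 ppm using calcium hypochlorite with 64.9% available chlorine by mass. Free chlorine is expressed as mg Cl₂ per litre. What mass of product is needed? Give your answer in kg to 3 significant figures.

6.34 kg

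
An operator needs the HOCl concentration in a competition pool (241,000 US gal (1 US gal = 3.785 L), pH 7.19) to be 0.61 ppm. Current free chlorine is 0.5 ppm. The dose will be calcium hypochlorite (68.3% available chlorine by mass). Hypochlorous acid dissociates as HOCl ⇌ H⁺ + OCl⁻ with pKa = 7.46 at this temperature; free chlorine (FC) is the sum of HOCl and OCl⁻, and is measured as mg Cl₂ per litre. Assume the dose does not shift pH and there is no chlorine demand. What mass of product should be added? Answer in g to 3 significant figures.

584 g

Volume: 241,000 US gal × 3.785 L/gal = 912,185 L.
[OCl⁻]/[HOCl] = 10^(pH − pKa) = 10^(7.19 − 7.46) = 0.537; fraction as HOCl = 1/(1 + 0.537) = 0.6506.
Free chlorine required for 0.61 ppm HOCl: 0.61 / 0.6506 = 0.9376 ppm.
FC to add: 0.9376 − 0.5 = 0.4376 mg/L as Cl₂.
Cl₂ equivalent: 0.4376 mg/L × 912,185 L = 399.2 g.
Product at 68.3% available Cl: 399.2 / 0.683 = 584.4 g.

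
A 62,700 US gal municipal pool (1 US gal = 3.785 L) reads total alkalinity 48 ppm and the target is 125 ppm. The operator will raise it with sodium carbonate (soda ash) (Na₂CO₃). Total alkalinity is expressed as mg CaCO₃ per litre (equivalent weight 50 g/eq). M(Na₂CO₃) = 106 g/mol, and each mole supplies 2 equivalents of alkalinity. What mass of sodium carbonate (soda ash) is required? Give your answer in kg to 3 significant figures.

19.4 kg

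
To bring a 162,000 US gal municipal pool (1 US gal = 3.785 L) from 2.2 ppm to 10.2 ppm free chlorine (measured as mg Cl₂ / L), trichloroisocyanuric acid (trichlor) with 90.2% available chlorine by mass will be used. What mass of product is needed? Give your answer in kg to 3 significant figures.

Volume: 162,000 US gal × 3.785 L/gal = 613,170 L.
Chlorine deficit: 10.2 − 2.2 = 8 ppm = 8 mg/L as Cl₂.
Cl₂ equivalent needed: 8 mg/L × 613,170 L = 4,905,000 mg = 4905 g.
Product at 90.2% available chlorine: 4905 / 0.902 = 5438 g.

5.44 kg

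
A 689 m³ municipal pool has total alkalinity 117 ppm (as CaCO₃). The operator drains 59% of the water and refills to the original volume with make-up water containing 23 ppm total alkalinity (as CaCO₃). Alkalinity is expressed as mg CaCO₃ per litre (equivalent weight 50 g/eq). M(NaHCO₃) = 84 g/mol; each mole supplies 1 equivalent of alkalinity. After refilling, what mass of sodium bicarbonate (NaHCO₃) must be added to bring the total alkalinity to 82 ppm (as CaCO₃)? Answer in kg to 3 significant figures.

23.7 kg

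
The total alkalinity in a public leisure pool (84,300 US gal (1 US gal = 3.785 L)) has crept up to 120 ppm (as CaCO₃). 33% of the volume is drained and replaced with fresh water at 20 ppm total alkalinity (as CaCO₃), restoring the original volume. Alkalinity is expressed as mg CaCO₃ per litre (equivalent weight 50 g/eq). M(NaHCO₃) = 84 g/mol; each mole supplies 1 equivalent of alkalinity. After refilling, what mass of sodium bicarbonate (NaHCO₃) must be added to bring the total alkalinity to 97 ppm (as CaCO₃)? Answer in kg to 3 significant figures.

Volume: 84,300 US gal × 3.785 L/gal = 319,076 L.
After draining 33% and refilling: 120 × 0.67 + 20 × 0.33 = 87 ppm.
Deficit to target: 97 − 87 = 10 mg/L.
As CaCO₃: 10 mg/L × 319,076 L = 3191 g; ÷ 50 g/eq ÷ 1 = 63.82 mol NaHCO₃.
Mass: 63.82 × 84 = 5360 g.

5.36 kg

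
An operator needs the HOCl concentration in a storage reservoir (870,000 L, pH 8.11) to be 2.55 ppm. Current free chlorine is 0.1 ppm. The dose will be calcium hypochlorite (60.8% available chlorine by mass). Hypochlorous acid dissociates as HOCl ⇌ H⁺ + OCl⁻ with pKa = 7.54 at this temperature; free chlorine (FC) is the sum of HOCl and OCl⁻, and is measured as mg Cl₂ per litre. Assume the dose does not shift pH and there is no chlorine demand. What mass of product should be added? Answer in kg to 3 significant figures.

[OCl⁻]/[HOCl] = 10^(pH − pKa) = 10^(8.11 − 7.54) = 3.715; fraction as HOCl = 1/(1 + 3.715) = 0.2121.
Free chlorine required for 2.55 ppm HOCl: 2.55 / 0.2121 = 12.02 ppm.
FC to add: 12.02 − 0.1 = 11.92 mg/L as Cl₂.
Cl₂ equivalent: 11.92 mg/L × 870,000 L = 10,370 g.
Product at 60.8% available Cl: 10,370 / 0.608 = 17,060 g.

17.1 kg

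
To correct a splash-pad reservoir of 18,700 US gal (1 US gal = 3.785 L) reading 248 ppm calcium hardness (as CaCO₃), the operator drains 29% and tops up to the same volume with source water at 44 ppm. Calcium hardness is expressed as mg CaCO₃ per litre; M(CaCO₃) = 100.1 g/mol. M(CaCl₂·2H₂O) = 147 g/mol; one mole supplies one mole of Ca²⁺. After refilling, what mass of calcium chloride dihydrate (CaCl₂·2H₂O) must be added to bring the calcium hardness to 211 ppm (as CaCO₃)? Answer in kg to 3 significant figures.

Volume: 18,700 US gal × 3.785 L/gal = 70,780 L.
After draining 29% and refilling: 248 × 0.71 + 44 × 0.29 = 188.84 ppm.
Deficit to target: 211 − 188.84 = 22.16 mg/L.
As CaCO₃: 22.16 mg/L × 70,780 L = 1568 g; ÷ 100.1 = 15.67 mol Ca²⁺.
Mass: 15.67 × 147 = 2303 g.

2.30 kg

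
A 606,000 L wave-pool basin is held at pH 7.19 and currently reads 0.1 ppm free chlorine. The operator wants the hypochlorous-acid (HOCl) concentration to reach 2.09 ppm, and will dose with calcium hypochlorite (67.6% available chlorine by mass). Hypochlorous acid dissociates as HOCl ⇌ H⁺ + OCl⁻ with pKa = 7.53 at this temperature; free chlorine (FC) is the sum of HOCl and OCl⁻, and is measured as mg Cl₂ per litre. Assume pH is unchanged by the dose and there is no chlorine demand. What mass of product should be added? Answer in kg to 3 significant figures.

2.64 kg

[OCl⁻]/[HOCl] = 10^(pH − pKa) = 10^(7.19 − 7.53) = 0.4571; fraction as HOCl = 1/(1 + 0.4571) = 0.6863.
Free chlorine required for 2.09 ppm HOCl: 2.09 / 0.6863 = 3.045 ppm.
FC to add: 3.045 − 0.1 = 2.945 mg/L as Cl₂.
Cl₂ equivalent: 2.945 mg/L × 606,000 L = 1785 g.
Product at 67.6% available Cl: 1785 / 0.676 = 2640 g.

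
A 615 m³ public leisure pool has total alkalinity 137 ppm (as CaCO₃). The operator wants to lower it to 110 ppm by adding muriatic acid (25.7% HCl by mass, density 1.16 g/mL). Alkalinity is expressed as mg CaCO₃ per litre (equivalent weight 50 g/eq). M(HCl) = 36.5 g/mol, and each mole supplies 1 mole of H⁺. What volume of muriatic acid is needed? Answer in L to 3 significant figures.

Volume: 615 m³ = 615,000 L.
Alkalinity to neutralize: (137 − 110) = 27 mg/L as CaCO₃ × 615,000 L = 16,600 g as CaCO₃.
Equivalents of H⁺ required: 16,600 ÷ 50 g/eq = 332.1 eq = 332.1 mol HCl.
Mass of HCl: 332.1 × 36.5 = 12,120 g.
Mass of 25.7% solution: 12,120 / 0.257 = 47,170 g.
Volume: 47,170 g ÷ 1.16 g/mL = 40,660 mL.

40.7 L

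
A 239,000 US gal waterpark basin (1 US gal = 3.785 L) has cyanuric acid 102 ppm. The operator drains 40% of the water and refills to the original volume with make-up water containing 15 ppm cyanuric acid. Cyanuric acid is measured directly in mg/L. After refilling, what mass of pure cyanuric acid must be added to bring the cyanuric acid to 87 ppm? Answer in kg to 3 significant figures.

17.9 kg

Volume: 239,000 US gal × 3.785 L/gal = 904,615 L.
After draining 40% and refilling: 102 × 0.60 + 15 × 0.40 = 67.2 ppm.
Deficit to target: 87 − 67.2 = 19.8 mg/L.
Mass: 19.8 mg/L × 904,615 L = 17,910 g cyanuric acid.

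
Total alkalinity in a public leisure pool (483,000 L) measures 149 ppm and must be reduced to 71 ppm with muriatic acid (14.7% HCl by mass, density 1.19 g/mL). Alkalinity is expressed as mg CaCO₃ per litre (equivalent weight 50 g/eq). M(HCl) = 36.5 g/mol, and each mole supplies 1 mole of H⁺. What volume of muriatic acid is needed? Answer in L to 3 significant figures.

157 L

Alkalinity to neutralize: (149 − 71) = 78 mg/L as CaCO₃ × 483,000 L = 37,670 g as CaCO₃.
Equivalents of H⁺ required: 37,670 ÷ 50 g/eq = 753.5 eq = 753.5 mol HCl.
Mass of HCl: 753.5 × 36.5 = 27,500 g.
Mass of 14.7% solution: 27,500 / 0.147 = 187,100 g.
Volume: 187,100 g ÷ 1.19 g/mL = 157,200 mL.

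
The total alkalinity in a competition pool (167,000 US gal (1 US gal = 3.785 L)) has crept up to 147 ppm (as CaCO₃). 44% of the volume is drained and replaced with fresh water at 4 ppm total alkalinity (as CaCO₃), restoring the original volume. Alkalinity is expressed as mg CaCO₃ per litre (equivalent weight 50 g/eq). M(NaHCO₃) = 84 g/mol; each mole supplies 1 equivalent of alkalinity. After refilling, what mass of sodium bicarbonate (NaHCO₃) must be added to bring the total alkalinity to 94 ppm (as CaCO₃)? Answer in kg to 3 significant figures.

10.5 kg

Volume: 167,000 US gal × 3.785 L/gal = 632,095 L.
After draining 44% and refilling: 147 × 0.56 + 4 × 0.44 = 84.08 ppm.
Deficit to target: 94 − 84.08 = 9.92 mg/L.
As CaCO₃: 9.92 mg/L × 632,095 L = 6270 g; ÷ 50 g/eq ÷ 1 = 125.4 mol NaHCO₃.
Mass: 125.4 × 84 = 10,530 g.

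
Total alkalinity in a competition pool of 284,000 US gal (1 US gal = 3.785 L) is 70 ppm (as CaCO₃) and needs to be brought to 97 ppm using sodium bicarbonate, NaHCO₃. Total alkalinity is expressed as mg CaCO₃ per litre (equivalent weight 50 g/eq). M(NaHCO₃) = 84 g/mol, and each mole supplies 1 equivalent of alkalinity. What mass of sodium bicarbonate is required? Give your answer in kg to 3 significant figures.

Volume: 284,000 US gal × 3.785 L/gal = 1,074,940 L.
Alkalinity to add: (97 − 70) = 27 mg/L as CaCO₃ × 1,074,940 L = 29,020 g as CaCO₃.
Equivalents: 29,020 g ÷ 50 g/eq = 580.5 eq.
NaHCO₃ supplies 1 eq per mole → 580.5 mol.
Mass: 580.5 mol × 84 g/mol = 48,760 g.

48.8 kg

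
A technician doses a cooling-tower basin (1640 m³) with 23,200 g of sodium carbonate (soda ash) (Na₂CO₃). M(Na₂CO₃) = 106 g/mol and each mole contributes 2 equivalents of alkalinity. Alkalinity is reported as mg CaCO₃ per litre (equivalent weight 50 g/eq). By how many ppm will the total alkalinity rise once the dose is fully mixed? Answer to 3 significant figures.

13.3 ppm

Volume: 1640 m³ = 1,640,000 L.
Moles of Na₂CO₃: 23,200 g ÷ 106 g/mol = 218.9 mol → 437.7 eq of alkalinity.
As CaCO₃: 437.7 eq × 50 g/eq = 21,890 g.
Rise: 21,890 g / 1,640,000 L × 1000 = 13.35 mg/L.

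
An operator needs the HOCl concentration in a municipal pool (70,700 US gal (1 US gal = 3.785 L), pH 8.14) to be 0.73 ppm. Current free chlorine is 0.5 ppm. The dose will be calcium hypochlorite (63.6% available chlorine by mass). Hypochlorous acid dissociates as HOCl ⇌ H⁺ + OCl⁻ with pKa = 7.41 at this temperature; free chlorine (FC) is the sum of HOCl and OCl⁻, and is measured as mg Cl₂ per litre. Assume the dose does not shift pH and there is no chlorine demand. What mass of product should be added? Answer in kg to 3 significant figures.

Volume: 70,700 US gal × 3.785 L/gal = 267,600 L.
[OCl⁻]/[HOCl] = 10^(pH − pKa) = 10^(8.14 − 7.41) = 5.37; fraction as HOCl = 1/(1 + 5.37) = 0.157.
Free chlorine required for 0.73 ppm HOCl: 0.73 / 0.157 = 4.65 ppm.
FC to add: 4.65 − 0.5 = 4.15 mg/L as Cl₂.
Cl₂ equivalent: 4.15 mg/L × 267,600 L = 1111 g.
Product at 63.6% available Cl: 1111 / 0.636 = 1746 g.

1.75 kg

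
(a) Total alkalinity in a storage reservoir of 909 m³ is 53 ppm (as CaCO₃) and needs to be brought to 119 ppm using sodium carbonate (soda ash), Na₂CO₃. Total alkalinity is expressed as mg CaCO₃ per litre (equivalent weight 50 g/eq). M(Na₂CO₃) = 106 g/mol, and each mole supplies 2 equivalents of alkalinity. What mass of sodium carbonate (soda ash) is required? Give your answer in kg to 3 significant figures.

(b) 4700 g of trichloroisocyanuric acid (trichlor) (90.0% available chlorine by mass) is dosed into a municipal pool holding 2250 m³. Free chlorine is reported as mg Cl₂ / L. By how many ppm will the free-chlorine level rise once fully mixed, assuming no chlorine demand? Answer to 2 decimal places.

(a) Volume: 909 m³ = 909,000 L.
(a) Alkalinity to add: (119 − 53) = 66 mg/L as CaCO₃ × 909,000 L = 59,990 g as CaCO₃.
(a) Equivalents: 59,990 g ÷ 50 g/eq = 1200 eq.
(a) Each mole of Na₂CO₃ supplies 2 eq, so 1200 / 2 = 599.9 mol.
(a) Mass: 599.9 mol × 106 g/mol = 63,590 g.

(b) Volume: 2250 m³ = 2,250,000 L.
(b) Available chlorine delivered: 4700 g × 0.9 = 4230 g as Cl₂.
(b) Concentration rise: 4230 g / 2,250,000 L = 1.88 mg/L = 1.88 ppm.

(a) 63.6 kg; (b) 1.88 ppm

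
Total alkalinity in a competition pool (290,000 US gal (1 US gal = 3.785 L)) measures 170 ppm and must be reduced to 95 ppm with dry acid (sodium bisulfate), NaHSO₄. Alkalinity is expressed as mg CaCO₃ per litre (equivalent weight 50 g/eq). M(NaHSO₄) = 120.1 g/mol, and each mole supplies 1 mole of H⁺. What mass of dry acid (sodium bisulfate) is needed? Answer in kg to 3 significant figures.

198 kg

Volume: 290,000 US gal × 3.785 L/gal = 1,097,650 L.
Alkalinity to neutralize: (170 − 95) = 75 mg/L as CaCO₃ × 1,097,650 L = 82,320 g as CaCO₃.
Equivalents of H⁺ required: 82,320 ÷ 50 g/eq = 1646 eq = 1646 mol NaHSO₄.
Mass of NaHSO₄: 1646 × 120.1 = 197,700 g.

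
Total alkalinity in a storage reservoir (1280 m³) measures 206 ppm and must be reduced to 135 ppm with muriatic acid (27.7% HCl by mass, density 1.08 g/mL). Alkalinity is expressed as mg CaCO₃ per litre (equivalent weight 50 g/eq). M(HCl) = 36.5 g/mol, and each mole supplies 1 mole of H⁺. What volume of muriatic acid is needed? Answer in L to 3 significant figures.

Volume: 1280 m³ = 1,280,000 L.
Alkalinity to neutralize: (206 − 135) = 71 mg/L as CaCO₃ × 1,280,000 L = 90,880 g as CaCO₃.
Equivalents of H⁺ required: 90,880 ÷ 50 g/eq = 1818 eq = 1818 mol HCl.
Mass of HCl: 1818 × 36.5 = 66,340 g.
Mass of 27.7% solution: 66,340 / 0.277 = 239,500 g.
Volume: 239,500 g ÷ 1.08 g/mL = 221,800 mL.

222 L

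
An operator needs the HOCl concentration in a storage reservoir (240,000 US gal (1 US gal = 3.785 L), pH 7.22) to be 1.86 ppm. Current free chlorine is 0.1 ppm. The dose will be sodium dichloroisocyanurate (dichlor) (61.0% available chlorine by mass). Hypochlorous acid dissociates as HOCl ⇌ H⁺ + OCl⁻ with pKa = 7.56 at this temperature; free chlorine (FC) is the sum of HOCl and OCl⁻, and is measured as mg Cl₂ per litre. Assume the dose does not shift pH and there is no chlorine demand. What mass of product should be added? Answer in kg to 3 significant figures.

Volume: 240,000 US gal × 3.785 L/gal = 908,400 L.
[OCl⁻]/[HOCl] = 10^(pH − pKa) = 10^(7.22 − 7.56) = 0.4571; fraction as HOCl = 1/(1 + 0.4571) = 0.6863.
Free chlorine required for 1.86 ppm HOCl: 1.86 / 0.6863 = 2.71 ppm.
FC to add: 2.71 − 0.1 = 2.61 mg/L as Cl₂.
Cl₂ equivalent: 2.61 mg/L × 908,400 L = 2371 g.
Product at 61.0% available Cl: 2371 / 0.61 = 3887 g.

3.89 kg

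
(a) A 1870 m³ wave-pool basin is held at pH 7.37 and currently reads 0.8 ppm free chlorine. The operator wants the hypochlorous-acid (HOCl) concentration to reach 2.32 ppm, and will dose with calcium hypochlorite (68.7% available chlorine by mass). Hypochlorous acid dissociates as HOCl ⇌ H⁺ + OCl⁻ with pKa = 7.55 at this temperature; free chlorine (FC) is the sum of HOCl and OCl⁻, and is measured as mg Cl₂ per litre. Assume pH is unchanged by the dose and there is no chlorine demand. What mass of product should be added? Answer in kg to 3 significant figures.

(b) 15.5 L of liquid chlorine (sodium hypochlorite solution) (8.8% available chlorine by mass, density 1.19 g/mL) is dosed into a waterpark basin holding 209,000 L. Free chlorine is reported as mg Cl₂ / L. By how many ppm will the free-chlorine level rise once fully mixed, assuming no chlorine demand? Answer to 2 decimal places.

(a) Volume: 1870 m³ = 1,870,000 L.
(a) [OCl⁻]/[HOCl] = 10^(pH − pKa) = 10^(7.37 − 7.55) = 0.6607; fraction as HOCl = 1/(1 + 0.6607) = 0.6022.
(a) Free chlorine required for 2.32 ppm HOCl: 2.32 / 0.6022 = 3.853 ppm.
(a) FC to add: 3.853 − 0.8 = 3.053 mg/L as Cl₂.
(a) Cl₂ equivalent: 3.053 mg/L × 1,870,000 L = 5709 g.
(a) Product at 68.7% available Cl: 5709 / 0.687 = 8310 g.

(b) Mass of solution: 15.5 L × 1000 mL/L × 1.19 g/mL = 18,440 g.
(b) Available chlorine delivered: 18,440 g × 0.088 = 1623 g as Cl₂.
(b) Concentration rise: 1623 g / 209,000 L = 7.766 mg/L = 7.77 ppm.

(a) 8.31 kg; (b) 7.77 ppm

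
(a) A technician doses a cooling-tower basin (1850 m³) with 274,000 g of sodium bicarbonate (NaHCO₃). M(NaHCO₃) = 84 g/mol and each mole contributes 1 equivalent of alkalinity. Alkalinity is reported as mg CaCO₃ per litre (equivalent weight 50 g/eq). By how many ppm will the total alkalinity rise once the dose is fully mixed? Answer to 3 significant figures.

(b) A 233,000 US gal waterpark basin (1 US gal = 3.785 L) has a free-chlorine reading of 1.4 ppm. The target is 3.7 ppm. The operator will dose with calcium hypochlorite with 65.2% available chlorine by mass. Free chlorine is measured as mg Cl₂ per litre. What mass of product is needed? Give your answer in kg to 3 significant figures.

(a) 88.2 ppm; (b) 3.11 kg

(a) Volume: 1850 m³ = 1,850,000 L.
(a) Moles of NaHCO₃: 274,000 g ÷ 84 g/mol = 3262 mol → 3262 eq of alkalinity.
(a) As CaCO₃: 3262 eq × 50 g/eq = 163,100 g.
(a) Rise: 163,100 g / 1,850,000 L × 1000 = 88.16 mg/L.

(b) Volume: 233,000 US gal × 3.785 L/gal = 881,905 L.
(b) Chlorine deficit: 3.7 − 1.4 = 2.3 ppm = 2.3 mg/L as Cl₂.
(b) Cl₂ equivalent needed: 2.3 mg/L × 881,905 L = 2,028,000 mg = 2028 g.
(b) Product at 65.2% available chlorine: 2028 / 0.652 = 3111 g.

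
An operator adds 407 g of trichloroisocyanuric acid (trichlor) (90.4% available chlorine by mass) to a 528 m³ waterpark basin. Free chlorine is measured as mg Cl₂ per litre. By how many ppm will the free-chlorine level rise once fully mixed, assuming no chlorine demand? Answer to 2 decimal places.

0.70 ppm

Volume: 528 m³ = 528,000 L.
Available chlorine delivered: 407 g × 0.904 = 367.9 g as Cl₂.
Concentration rise: 367.9 g / 528,000 L = 0.6968 mg/L = 0.70 ppm.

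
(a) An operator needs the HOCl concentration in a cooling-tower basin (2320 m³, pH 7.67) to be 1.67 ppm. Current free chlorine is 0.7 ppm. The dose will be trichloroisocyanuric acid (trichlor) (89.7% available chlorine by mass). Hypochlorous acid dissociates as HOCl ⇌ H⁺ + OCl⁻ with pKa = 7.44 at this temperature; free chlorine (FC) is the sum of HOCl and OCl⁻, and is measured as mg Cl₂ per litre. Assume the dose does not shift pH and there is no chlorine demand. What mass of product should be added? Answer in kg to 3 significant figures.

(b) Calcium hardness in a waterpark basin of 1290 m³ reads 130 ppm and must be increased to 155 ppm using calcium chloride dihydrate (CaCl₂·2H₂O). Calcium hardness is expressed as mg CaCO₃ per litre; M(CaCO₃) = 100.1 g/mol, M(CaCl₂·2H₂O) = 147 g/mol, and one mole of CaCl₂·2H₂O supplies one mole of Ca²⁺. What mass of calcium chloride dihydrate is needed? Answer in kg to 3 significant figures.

(a) Volume: 2320 m³ = 2,320,000 L.
(a) [OCl⁻]/[HOCl] = 10^(pH − pKa) = 10^(7.67 − 7.44) = 1.698; fraction as HOCl = 1/(1 + 1.698) = 0.3706.
(a) Free chlorine required for 1.67 ppm HOCl: 1.67 / 0.3706 = 4.506 ppm.
(a) FC to add: 4.506 − 0.7 = 3.806 mg/L as Cl₂.
(a) Cl₂ equivalent: 3.806 mg/L × 2,320,000 L = 8830 g.
(a) Product at 89.7% available Cl: 8830 / 0.897 = 9844 g.

(b) Volume: 1290 m³ = 1,290,000 L.
(b) Hardness to add: (155 − 130) = 25 mg/L as CaCO₃ × 1,290,000 L = 32,250 g as CaCO₃.
(b) Moles of Ca²⁺ (1 mol Ca²⁺ ≡ 1 mol CaCO₃): 32,250 / 100.1 g/mol = 322.2 mol.
(b) Mass of CaCl₂·2H₂O: 322.2 × 147 = 47,360 g.

(a) 9.84 kg; (b) 47.4 kg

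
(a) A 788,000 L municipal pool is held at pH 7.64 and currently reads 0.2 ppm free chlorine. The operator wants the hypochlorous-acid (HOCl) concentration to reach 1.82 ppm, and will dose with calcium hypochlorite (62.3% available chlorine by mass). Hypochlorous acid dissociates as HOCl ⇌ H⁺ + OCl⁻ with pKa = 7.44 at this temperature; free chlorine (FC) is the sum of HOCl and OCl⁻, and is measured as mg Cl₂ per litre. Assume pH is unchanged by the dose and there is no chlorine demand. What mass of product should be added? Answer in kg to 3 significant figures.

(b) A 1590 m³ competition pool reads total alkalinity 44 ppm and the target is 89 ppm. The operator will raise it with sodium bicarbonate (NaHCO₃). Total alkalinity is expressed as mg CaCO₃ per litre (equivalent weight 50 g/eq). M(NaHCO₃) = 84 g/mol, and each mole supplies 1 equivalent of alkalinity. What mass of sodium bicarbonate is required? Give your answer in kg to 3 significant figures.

(a) [OCl⁻]/[HOCl] = 10^(pH − pKa) = 10^(7.64 − 7.44) = 1.585; fraction as HOCl = 1/(1 + 1.585) = 0.3869.
(a) Free chlorine required for 1.82 ppm HOCl: 1.82 / 0.3869 = 4.705 ppm.
(a) FC to add: 4.705 − 0.2 = 4.505 mg/L as Cl₂.
(a) Cl₂ equivalent: 4.505 mg/L × 788,000 L = 3550 g.
(a) Product at 62.3% available Cl: 3550 / 0.623 = 5698 g.

(b) Volume: 1590 m³ = 1,590,000 L.
(b) Alkalinity to add: (89 − 44) = 45 mg/L as CaCO₃ × 1,590,000 L = 71,550 g as CaCO₃.
(b) Equivalents: 71,550 g ÷ 50 g/eq = 1431 eq.
(b) NaHCO₃ supplies 1 eq per mole → 1431 mol.
(b) Mass: 1431 mol × 84 g/mol = 120,200 g.

(a) 5.70 kg; (b) 120 kg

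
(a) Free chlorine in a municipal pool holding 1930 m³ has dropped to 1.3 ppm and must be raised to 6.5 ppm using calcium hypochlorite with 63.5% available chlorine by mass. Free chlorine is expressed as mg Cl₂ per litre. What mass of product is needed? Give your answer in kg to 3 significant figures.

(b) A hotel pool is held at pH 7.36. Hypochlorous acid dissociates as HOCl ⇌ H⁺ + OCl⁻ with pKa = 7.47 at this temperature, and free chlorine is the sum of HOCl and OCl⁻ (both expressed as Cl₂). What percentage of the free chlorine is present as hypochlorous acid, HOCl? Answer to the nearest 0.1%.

(a) 15.8 kg; (b) 56.3%

(a) Volume: 1930 m³ = 1,930,000 L.
(a) Chlorine deficit: 6.5 − 1.3 = 5.2 ppm = 5.2 mg/L as Cl₂.
(a) Cl₂ equivalent needed: 5.2 mg/L × 1,930,000 L = 10,040,000 mg = 10,040 g.
(a) Product at 63.5% available chlorine: 10,040 / 0.635 = 15,800 g.

(b) [OCl⁻]/[HOCl] = 10^(pH − pKa) = 10^(7.36 − 7.47) = 10^-0.11 = 0.7762.
(b) Fraction as HOCl = 1 / (1 + 0.7762) = 0.563.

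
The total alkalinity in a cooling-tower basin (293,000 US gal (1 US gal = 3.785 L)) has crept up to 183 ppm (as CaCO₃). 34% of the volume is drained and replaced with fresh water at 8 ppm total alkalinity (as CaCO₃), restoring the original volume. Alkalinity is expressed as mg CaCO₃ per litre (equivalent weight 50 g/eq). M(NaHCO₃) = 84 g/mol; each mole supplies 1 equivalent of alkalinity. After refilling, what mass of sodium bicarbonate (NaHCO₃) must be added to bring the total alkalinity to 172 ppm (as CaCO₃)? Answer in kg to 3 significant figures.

90.4 kg

Volume: 293,000 US gal × 3.785 L/gal = 1,109,005 L.
After draining 34% and refilling: 183 × 0.66 + 8 × 0.34 = 123.5 ppm.
Deficit to target: 172 − 123.5 = 48.5 mg/L.
As CaCO₃: 48.5 mg/L × 1,109,005 L = 53,790 g; ÷ 50 g/eq ÷ 1 = 1076 mol NaHCO₃.
Mass: 1076 × 84 = 90,360 g.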